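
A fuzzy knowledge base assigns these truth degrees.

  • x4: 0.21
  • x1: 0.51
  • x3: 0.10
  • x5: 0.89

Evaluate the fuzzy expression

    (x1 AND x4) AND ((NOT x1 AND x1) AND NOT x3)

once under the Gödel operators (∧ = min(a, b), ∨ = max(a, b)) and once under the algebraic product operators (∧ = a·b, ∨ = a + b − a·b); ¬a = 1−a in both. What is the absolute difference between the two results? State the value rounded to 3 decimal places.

0.186

Under Gödel:
  x1 AND x4 = min(a, b) on (0.51, 0.21) = 0.21
  NOT x1 = 1 − 0.51 = 0.49
  NOT x1 AND x1 = min(a, b) on (0.49, 0.51) = 0.49
  NOT x3 = 1 − 0.10 = 0.90
  (NOT x1 AND x1) AND NOT x3 = min(a, b) on (0.49, 0.90) = 0.49
  (x1 AND x4) AND ((NOT x1 AND x1) AND NOT x3) = min(a, b) on (0.21, 0.49) = 0.21
  → value = 0.2100
Under algebraic product:
  x1 AND x4 = a·b on (0.5100, 0.2100) = 0.1071
  NOT x1 = 1 − 0.5100 = 0.4900
  NOT x1 AND x1 = a·b on (0.4900, 0.5100) = 0.2499
  NOT x3 = 1 − 0.1000 = 0.9000
  (NOT x1 AND x1) AND NOT x3 = a·b on (0.2499, 0.9000) = 0.2249
  (x1 AND x4) AND ((NOT x1 AND x1) AND NOT x3) = a·b on (0.1071, 0.2249) = 0.0241
  → value = 0.0241
|0.2100 − 0.0241| = 0.186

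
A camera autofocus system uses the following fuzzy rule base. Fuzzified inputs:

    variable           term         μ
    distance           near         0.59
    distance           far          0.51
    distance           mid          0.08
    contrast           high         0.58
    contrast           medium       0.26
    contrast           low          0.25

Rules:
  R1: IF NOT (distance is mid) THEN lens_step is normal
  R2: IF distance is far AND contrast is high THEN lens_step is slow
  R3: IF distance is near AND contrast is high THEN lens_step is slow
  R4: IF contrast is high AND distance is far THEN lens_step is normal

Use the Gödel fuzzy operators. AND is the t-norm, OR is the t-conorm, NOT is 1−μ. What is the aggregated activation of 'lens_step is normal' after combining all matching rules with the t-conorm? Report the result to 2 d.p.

R1: ¬mid=1−0.08=0.92 → w = 0.92
R2: far=0.51, high=0.58; AND[min(a, b)] → w = 0.51
R3: near=0.59, high=0.58; AND[min(a, b)] → w = 0.58
R4: high=0.58, far=0.51; AND[min(a, b)] → w = 0.51
Rules with consequent 'normal': {R1, R4} → strengths 0.92, 0.51
Aggregate via t-conorm [max(a, b)]: 0.92

0.92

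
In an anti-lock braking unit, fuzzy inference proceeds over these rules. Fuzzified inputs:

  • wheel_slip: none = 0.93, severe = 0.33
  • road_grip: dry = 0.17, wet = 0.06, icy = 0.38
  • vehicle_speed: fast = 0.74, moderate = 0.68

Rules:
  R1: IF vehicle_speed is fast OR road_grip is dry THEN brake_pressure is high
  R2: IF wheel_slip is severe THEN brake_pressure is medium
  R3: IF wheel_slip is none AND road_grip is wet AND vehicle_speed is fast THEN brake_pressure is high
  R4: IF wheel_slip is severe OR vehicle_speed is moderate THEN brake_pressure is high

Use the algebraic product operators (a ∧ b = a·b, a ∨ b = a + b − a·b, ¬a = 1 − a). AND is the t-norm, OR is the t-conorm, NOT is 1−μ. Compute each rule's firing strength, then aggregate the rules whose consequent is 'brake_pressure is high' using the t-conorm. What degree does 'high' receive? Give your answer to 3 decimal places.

R1: fast=0.74, dry=0.17; OR[a + b − a·b] → w = 0.7842
R2: severe=0.33 → w = 0.3300
R3: none=0.93, wet=0.06, fast=0.74; AND[a·b] → w = 0.0413
R4: severe=0.33, moderate=0.68; OR[a + b − a·b] → w = 0.7856
Rules with consequent 'high': {R1, R3, R4} → strengths 0.7842, 0.0413, 0.7856
Aggregate via t-conorm [a + b − a·b]: 0.9556

0.956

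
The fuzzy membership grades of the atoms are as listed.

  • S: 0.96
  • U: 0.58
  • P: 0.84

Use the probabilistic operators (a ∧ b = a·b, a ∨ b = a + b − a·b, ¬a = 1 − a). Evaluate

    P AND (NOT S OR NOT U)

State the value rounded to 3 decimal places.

0.372

NOT S = 1 − 0.9600 = 0.0400
NOT U = 1 − 0.5800 = 0.4200
NOT S OR NOT U = a + b − a·b on (0.0400, 0.4200) = 0.4432
P AND (NOT S OR NOT U) = a·b on (0.8400, 0.4432) = 0.3723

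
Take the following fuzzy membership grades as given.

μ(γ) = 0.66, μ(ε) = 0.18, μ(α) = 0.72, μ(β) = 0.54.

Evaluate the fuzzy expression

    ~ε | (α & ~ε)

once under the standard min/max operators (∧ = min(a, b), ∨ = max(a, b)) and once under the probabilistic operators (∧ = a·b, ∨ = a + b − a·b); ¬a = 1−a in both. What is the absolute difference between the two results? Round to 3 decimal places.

Under standard min/max:
  ~ε = 1 − 0.18 = 0.82
  ~ε = 1 − 0.18 = 0.82
  α & ~ε = min(a, b) on (0.72, 0.82) = 0.72
  ~ε | (α & ~ε) = max(a, b) on (0.82, 0.72) = 0.82
  → value = 0.8200
Under probabilistic:
  ~ε = 1 − 0.1800 = 0.8200
  ~ε = 1 − 0.1800 = 0.8200
  α & ~ε = a·b on (0.7200, 0.8200) = 0.5904
  ~ε | (α & ~ε) = a + b − a·b on (0.8200, 0.5904) = 0.9263
  → value = 0.9263
|0.8200 − 0.9263| = 0.106

0.106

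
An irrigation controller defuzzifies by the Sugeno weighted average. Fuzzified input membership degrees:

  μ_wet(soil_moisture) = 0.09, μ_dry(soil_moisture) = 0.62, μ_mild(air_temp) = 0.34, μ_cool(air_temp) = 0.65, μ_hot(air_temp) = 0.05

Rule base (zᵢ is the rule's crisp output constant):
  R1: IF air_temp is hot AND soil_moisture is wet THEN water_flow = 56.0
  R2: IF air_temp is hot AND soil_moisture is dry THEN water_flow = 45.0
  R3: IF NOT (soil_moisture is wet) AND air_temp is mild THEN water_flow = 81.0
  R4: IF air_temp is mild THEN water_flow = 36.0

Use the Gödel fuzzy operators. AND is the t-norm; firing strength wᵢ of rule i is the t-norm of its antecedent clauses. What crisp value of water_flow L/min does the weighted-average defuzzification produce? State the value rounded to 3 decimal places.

R1 (z=56.0): hot=0.05, wet=0.09; AND[min(a, b)] → w = 0.05
R2 (z=45.0): hot=0.05, dry=0.62; AND[min(a, b)] → w = 0.05
R3 (z=81.0): ¬wet=1−0.09=0.91, mild=0.34; AND[min(a, b)] → w = 0.34
R4 (z=36.0): mild=0.34 → w = 0.34
Weighted average = (0.05·56.0 + 0.05·45.0 + 0.34·81.0 + 0.34·36.0) / (0.05 + 0.05 + 0.34 + 0.34)
  = 44.8300 / 0.7800 = 57.474

57.474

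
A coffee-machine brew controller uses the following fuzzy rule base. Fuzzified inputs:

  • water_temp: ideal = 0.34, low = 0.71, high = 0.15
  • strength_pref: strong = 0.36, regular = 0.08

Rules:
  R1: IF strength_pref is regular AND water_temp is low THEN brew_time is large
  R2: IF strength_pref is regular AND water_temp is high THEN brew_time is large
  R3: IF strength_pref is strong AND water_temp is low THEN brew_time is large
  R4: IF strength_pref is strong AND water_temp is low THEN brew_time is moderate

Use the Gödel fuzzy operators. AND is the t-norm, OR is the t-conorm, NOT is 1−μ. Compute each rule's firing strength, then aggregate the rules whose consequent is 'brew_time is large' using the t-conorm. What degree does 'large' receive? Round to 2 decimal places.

0.36

R1: regular=0.08, low=0.71; AND[min(a, b)] → w = 0.08
R2: regular=0.08, high=0.15; AND[min(a, b)] → w = 0.08
R3: strong=0.36, low=0.71; AND[min(a, b)] → w = 0.36
R4: strong=0.36, low=0.71; AND[min(a, b)] → w = 0.36
Rules with consequent 'large': {R1, R2, R3} → strengths 0.08, 0.08, 0.36
Aggregate via t-conorm [max(a, b)]: 0.36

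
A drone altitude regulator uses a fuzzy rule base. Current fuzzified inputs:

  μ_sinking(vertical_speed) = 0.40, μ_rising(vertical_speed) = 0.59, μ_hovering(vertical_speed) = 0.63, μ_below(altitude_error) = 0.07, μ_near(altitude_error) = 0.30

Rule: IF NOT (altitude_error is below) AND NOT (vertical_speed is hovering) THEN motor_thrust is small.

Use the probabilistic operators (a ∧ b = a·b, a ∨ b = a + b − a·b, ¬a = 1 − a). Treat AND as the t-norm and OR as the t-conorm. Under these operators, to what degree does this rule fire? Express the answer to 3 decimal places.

firing strength: ¬below=1−0.07=0.93, ¬hovering=1−0.63=0.37; AND[a·b] → w = 0.3441

0.344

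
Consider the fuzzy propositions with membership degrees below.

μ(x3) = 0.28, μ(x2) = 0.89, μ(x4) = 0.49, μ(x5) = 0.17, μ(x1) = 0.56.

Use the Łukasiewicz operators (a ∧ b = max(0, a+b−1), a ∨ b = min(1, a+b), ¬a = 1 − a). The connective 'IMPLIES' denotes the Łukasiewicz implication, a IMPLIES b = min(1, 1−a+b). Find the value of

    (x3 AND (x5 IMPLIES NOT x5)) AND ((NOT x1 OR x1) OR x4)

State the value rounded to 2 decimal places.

0.28

NOT x5 = 1 − 0.17 = 0.83
x5 IMPLIES NOT x5  [Łukasiewicz: min(1, 1−a+b)] with a=0.17, b=0.83 → 1.00
x3 AND (x5 IMPLIES NOT x5) = max(0, a+b−1) on (0.28, 1.00) = 0.28
NOT x1 = 1 − 0.56 = 0.44
NOT x1 OR x1 = min(1, a+b) on (0.44, 0.56) = 1.00
(NOT x1 OR x1) OR x4 = min(1, a+b) on (1.00, 0.49) = 1.00
(x3 AND (x5 IMPLIES NOT x5)) AND ((NOT x1 OR x1) OR x4) = max(0, a+b−1) on (0.28, 1.00) = 0.28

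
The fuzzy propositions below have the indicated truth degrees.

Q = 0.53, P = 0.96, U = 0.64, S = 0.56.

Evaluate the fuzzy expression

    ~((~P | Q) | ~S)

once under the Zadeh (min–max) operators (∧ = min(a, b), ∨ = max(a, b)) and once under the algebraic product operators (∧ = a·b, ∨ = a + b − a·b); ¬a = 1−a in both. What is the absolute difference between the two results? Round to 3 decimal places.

Under Zadeh (min–max):
  ~P = 1 − 0.96 = 0.04
  ~P | Q = max(a, b) on (0.04, 0.53) = 0.53
  ~S = 1 − 0.56 = 0.44
  (~P | Q) | ~S = max(a, b) on (0.53, 0.44) = 0.53
  ~((~P | Q) | ~S) = 1 − 0.53 = 0.47
  → value = 0.4700
Under algebraic product:
  ~P = 1 − 0.9600 = 0.0400
  ~P | Q = a + b − a·b on (0.0400, 0.5300) = 0.5488
  ~S = 1 − 0.5600 = 0.4400
  (~P | Q) | ~S = a + b − a·b on (0.5488, 0.4400) = 0.7473
  ~((~P | Q) | ~S) = 1 − 0.7473 = 0.2527
  → value = 0.2527
|0.4700 − 0.2527| = 0.217

0.217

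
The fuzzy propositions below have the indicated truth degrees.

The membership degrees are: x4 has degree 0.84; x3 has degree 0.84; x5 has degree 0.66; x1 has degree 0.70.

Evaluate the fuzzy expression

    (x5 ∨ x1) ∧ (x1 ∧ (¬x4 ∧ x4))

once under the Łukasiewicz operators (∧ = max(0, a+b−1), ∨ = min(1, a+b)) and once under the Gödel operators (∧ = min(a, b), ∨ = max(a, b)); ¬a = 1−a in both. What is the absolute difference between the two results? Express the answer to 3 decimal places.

0.160

Under Łukasiewicz:
  x5 ∨ x1 = min(1, a+b) on (0.66, 0.70) = 1.00
  ¬x4 = 1 − 0.84 = 0.16
  ¬x4 ∧ x4 = max(0, a+b−1) on (0.16, 0.84) = 0.00
  x1 ∧ (¬x4 ∧ x4) = max(0, a+b−1) on (0.70, 0.00) = 0.00
  (x5 ∨ x1) ∧ (x1 ∧ (¬x4 ∧ x4)) = max(0, a+b−1) on (1.00, 0.00) = 0.00
  → value = 0.0000
Under Gödel:
  x5 ∨ x1 = max(a, b) on (0.66, 0.70) = 0.70
  ¬x4 = 1 − 0.84 = 0.16
  ¬x4 ∧ x4 = min(a, b) on (0.16, 0.84) = 0.16
  x1 ∧ (¬x4 ∧ x4) = min(a, b) on (0.70, 0.16) = 0.16
  (x5 ∨ x1) ∧ (x1 ∧ (¬x4 ∧ x4)) = min(a, b) on (0.70, 0.16) = 0.16
  → value = 0.1600
|0.0000 − 0.1600| = 0.160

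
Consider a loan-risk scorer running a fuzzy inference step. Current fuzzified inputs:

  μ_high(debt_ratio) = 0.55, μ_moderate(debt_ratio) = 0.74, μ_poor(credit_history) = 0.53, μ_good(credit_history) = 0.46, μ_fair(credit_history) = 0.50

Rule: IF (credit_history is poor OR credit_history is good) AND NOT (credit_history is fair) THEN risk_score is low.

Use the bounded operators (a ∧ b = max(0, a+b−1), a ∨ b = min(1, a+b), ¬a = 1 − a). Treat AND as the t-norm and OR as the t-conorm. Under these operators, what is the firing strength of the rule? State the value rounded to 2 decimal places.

firing strength: (poor=0.53 OR good=0.46) = 0.99; AND[max(0, a+b−1)] with ¬fair=1−0.50=0.50 → w = 0.49

0.49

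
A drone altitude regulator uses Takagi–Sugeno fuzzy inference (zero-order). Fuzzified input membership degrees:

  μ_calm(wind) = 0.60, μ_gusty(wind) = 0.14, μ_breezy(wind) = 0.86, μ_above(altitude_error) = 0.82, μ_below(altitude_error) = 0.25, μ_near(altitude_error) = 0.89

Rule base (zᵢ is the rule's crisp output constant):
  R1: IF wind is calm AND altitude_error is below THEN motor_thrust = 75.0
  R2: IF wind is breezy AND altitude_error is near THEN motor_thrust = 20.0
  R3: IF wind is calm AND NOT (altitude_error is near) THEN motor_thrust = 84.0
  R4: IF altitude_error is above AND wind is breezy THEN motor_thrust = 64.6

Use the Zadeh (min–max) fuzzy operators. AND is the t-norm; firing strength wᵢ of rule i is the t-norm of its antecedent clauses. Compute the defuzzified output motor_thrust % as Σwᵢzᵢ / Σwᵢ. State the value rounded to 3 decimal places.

48.119

R1 (z=75.0): calm=0.60, below=0.25; AND[min(a, b)] → w = 0.25
R2 (z=20.0): breezy=0.86, near=0.89; AND[min(a, b)] → w = 0.86
R3 (z=84.0): calm=0.60, ¬near=1−0.89=0.11; AND[min(a, b)] → w = 0.11
R4 (z=64.6): above=0.82, breezy=0.86; AND[min(a, b)] → w = 0.82
Weighted average = (0.25·75.0 + 0.86·20.0 + 0.11·84.0 + 0.82·64.6) / (0.25 + 0.86 + 0.11 + 0.82)
  = 98.1620 / 2.0400 = 48.119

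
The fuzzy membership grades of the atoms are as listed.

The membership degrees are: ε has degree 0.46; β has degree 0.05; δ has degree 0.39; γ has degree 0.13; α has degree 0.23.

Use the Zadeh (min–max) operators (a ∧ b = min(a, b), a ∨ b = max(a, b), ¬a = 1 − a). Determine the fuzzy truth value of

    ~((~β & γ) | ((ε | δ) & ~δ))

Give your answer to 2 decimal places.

0.54

~β = 1 − 0.05 = 0.95
~β & γ = min(a, b) on (0.95, 0.13) = 0.13
ε | δ = max(a, b) on (0.46, 0.39) = 0.46
~δ = 1 − 0.39 = 0.61
(ε | δ) & ~δ = min(a, b) on (0.46, 0.61) = 0.46
(~β & γ) | ((ε | δ) & ~δ) = max(a, b) on (0.13, 0.46) = 0.46
~((~β & γ) | ((ε | δ) & ~δ)) = 1 − 0.46 = 0.54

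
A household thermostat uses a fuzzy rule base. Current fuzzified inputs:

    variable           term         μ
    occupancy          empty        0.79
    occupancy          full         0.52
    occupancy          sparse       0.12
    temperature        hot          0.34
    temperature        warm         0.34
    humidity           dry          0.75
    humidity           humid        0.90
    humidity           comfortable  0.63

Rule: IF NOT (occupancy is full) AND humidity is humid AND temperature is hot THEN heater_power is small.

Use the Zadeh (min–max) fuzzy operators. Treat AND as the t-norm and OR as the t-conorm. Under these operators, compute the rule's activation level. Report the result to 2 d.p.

firing strength: ¬full=1−0.52=0.48, humid=0.90, hot=0.34; AND[min(a, b)] → w = 0.34

0.34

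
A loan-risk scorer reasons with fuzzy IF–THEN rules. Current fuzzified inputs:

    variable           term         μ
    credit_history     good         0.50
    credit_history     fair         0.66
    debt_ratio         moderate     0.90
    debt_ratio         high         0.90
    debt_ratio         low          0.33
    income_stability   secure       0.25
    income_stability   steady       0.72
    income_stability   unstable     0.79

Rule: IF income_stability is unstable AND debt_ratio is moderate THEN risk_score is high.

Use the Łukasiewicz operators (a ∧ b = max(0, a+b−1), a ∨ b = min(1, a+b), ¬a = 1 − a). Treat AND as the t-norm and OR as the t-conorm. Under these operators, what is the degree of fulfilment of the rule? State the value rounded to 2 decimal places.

0.69

firing strength: unstable=0.79, moderate=0.90; AND[max(0, a+b−1)] → w = 0.69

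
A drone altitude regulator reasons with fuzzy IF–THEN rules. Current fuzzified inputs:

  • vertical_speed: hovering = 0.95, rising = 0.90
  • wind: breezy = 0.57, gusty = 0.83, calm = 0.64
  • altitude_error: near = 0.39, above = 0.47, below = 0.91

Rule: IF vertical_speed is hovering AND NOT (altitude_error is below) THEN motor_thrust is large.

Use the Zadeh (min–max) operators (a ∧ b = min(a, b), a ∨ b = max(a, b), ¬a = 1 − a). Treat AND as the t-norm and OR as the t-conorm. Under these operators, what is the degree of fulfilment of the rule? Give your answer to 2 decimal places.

firing strength: hovering=0.95, ¬below=1−0.91=0.09; AND[min(a, b)] → w = 0.09

0.09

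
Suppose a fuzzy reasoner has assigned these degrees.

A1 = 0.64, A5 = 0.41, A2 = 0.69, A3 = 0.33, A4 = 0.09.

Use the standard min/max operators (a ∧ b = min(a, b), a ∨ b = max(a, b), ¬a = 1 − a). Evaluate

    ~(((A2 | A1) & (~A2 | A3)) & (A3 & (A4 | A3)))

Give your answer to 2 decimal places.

0.67

A2 | A1 = max(a, b) on (0.69, 0.64) = 0.69
~A2 = 1 − 0.69 = 0.31
~A2 | A3 = max(a, b) on (0.31, 0.33) = 0.33
(A2 | A1) & (~A2 | A3) = min(a, b) on (0.69, 0.33) = 0.33
A4 | A3 = max(a, b) on (0.09, 0.33) = 0.33
A3 & (A4 | A3) = min(a, b) on (0.33, 0.33) = 0.33
((A2 | A1) & (~A2 | A3)) & (A3 & (A4 | A3)) = min(a, b) on (0.33, 0.33) = 0.33
~(((A2 | A1) & (~A2 | A3)) & (A3 & (A4 | A3))) = 1 − 0.33 = 0.67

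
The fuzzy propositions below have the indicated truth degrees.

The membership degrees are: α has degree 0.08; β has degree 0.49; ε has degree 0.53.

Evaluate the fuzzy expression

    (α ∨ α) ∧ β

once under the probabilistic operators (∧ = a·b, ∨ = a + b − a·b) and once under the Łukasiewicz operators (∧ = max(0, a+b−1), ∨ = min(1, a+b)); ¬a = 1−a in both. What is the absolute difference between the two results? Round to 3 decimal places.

0.075

Under probabilistic:
  α ∨ α = a + b − a·b on (0.0800, 0.0800) = 0.1536
  (α ∨ α) ∧ β = a·b on (0.1536, 0.4900) = 0.0753
  → value = 0.0753
Under Łukasiewicz:
  α ∨ α = min(1, a+b) on (0.08, 0.08) = 0.16
  (α ∨ α) ∧ β = max(0, a+b−1) on (0.16, 0.49) = 0.00
  → value = 0.0000
|0.0753 − 0.0000| = 0.075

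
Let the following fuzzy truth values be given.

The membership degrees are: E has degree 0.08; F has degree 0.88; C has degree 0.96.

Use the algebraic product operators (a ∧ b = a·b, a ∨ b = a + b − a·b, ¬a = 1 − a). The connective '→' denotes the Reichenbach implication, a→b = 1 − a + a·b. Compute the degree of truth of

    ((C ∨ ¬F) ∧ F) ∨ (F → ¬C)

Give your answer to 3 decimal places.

¬F = 1 − 0.8800 = 0.1200
C ∨ ¬F = a + b − a·b on (0.9600, 0.1200) = 0.9648
(C ∨ ¬F) ∧ F = a·b on (0.9648, 0.8800) = 0.8490
¬C = 1 − 0.9600 = 0.0400
F → ¬C  [Reichenbach: 1 − a + a·b] with a=0.8800, b=0.0400 → 0.1552
((C ∨ ¬F) ∧ F) ∨ (F → ¬C) = a + b − a·b on (0.8490, 0.1552) = 0.8725

0.872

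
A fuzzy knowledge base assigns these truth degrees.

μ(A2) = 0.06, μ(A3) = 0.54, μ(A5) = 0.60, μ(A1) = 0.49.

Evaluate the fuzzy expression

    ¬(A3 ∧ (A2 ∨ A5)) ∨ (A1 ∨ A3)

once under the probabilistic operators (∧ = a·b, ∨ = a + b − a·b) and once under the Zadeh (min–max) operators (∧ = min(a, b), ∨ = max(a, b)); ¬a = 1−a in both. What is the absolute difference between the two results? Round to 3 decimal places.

0.381

Under probabilistic:
  A2 ∨ A5 = a + b − a·b on (0.0600, 0.6000) = 0.6240
  A3 ∧ (A2 ∨ A5) = a·b on (0.5400, 0.6240) = 0.3370
  ¬(A3 ∧ (A2 ∨ A5)) = 1 − 0.3370 = 0.6630
  A1 ∨ A3 = a + b − a·b on (0.4900, 0.5400) = 0.7654
  ¬(A3 ∧ (A2 ∨ A5)) ∨ (A1 ∨ A3) = a + b − a·b on (0.6630, 0.7654) = 0.9209
  → value = 0.9209
Under Zadeh (min–max):
  A2 ∨ A5 = max(a, b) on (0.06, 0.60) = 0.60
  A3 ∧ (A2 ∨ A5) = min(a, b) on (0.54, 0.60) = 0.54
  ¬(A3 ∧ (A2 ∨ A5)) = 1 − 0.54 = 0.46
  A1 ∨ A3 = max(a, b) on (0.49, 0.54) = 0.54
  ¬(A3 ∧ (A2 ∨ A5)) ∨ (A1 ∨ A3) = max(a, b) on (0.46, 0.54) = 0.54
  → value = 0.5400
|0.9209 − 0.5400| = 0.381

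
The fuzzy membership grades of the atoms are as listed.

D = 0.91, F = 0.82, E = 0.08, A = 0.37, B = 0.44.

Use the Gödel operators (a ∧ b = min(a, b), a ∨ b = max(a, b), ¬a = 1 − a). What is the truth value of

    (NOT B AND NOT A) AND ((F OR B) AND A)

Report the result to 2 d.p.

NOT B = 1 − 0.44 = 0.56
NOT A = 1 − 0.37 = 0.63
NOT B AND NOT A = min(a, b) on (0.56, 0.63) = 0.56
F OR B = max(a, b) on (0.82, 0.44) = 0.82
(F OR B) AND A = min(a, b) on (0.82, 0.37) = 0.37
(NOT B AND NOT A) AND ((F OR B) AND A) = min(a, b) on (0.56, 0.37) = 0.37

0.37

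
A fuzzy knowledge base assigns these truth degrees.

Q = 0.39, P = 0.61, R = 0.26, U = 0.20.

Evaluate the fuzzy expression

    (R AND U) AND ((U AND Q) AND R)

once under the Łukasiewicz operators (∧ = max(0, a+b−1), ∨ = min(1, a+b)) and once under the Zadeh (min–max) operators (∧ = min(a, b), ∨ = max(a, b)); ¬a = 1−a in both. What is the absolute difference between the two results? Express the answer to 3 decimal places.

0.200

Under Łukasiewicz:
  R AND U = max(0, a+b−1) on (0.26, 0.20) = 0.00
  U AND Q = max(0, a+b−1) on (0.20, 0.39) = 0.00
  (U AND Q) AND R = max(0, a+b−1) on (0.00, 0.26) = 0.00
  (R AND U) AND ((U AND Q) AND R) = max(0, a+b−1) on (0.00, 0.00) = 0.00
  → value = 0.0000
Under Zadeh (min–max):
  R AND U = min(a, b) on (0.26, 0.20) = 0.20
  U AND Q = min(a, b) on (0.20, 0.39) = 0.20
  (U AND Q) AND R = min(a, b) on (0.20, 0.26) = 0.20
  (R AND U) AND ((U AND Q) AND R) = min(a, b) on (0.20, 0.20) = 0.20
  → value = 0.2000
|0.0000 − 0.2000| = 0.200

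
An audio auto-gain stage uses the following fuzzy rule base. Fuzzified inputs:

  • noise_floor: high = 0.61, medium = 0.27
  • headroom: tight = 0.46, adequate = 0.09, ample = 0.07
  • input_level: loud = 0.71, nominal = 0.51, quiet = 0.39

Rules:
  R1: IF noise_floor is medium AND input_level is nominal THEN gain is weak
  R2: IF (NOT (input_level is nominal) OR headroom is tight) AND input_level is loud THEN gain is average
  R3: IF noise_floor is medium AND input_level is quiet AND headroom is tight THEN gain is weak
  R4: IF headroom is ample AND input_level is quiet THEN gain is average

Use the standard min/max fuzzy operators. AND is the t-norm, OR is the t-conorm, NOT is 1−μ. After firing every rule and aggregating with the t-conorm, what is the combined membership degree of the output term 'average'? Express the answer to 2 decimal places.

R1: medium=0.27, nominal=0.51; AND[min(a, b)] → w = 0.27
R2: (¬nominal=1−0.51=0.49 OR tight=0.46) = 0.49; AND[min(a, b)] with loud=0.71 → w = 0.49
R3: medium=0.27, quiet=0.39, tight=0.46; AND[min(a, b)] → w = 0.27
R4: ample=0.07, quiet=0.39; AND[min(a, b)] → w = 0.07
Rules with consequent 'average': {R2, R4} → strengths 0.49, 0.07
Aggregate via t-conorm [max(a, b)]: 0.49

0.49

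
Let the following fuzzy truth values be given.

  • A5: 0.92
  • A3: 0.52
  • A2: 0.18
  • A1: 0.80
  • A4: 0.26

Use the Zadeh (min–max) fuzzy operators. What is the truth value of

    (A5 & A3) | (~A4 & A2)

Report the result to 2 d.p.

A5 & A3 = min(a, b) on (0.92, 0.52) = 0.52
~A4 = 1 − 0.26 = 0.74
~A4 & A2 = min(a, b) on (0.74, 0.18) = 0.18
(A5 & A3) | (~A4 & A2) = max(a, b) on (0.52, 0.18) = 0.52

0.52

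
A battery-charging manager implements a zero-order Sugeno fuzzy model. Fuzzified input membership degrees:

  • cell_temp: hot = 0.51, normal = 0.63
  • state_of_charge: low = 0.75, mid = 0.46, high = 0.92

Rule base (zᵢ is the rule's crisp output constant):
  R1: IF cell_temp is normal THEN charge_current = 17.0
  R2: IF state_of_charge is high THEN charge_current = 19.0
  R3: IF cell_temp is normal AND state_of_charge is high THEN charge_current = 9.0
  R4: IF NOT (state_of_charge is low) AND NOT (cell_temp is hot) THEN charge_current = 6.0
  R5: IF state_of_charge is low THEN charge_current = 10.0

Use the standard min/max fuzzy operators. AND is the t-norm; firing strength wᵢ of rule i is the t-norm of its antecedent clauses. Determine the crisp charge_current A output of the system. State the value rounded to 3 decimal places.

13.478

R1 (z=17.0): normal=0.63 → w = 0.63
R2 (z=19.0): high=0.92 → w = 0.92
R3 (z=9.0): normal=0.63, high=0.92; AND[min(a, b)] → w = 0.63
R4 (z=6.0): ¬low=1−0.75=0.25, ¬hot=1−0.51=0.49; AND[min(a, b)] → w = 0.25
R5 (z=10.0): low=0.75 → w = 0.75
Weighted average = (0.63·17.0 + 0.92·19.0 + 0.63·9.0 + 0.25·6.0 + 0.75·10.0) / (0.63 + 0.92 + 0.63 + 0.25 + 0.75)
  = 42.8600 / 3.1800 = 13.478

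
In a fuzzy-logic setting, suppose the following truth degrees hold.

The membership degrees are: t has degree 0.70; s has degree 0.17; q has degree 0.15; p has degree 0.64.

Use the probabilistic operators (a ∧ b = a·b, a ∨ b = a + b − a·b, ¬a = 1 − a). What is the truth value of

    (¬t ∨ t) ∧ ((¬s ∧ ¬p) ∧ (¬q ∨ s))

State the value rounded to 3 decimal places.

0.207

¬t = 1 − 0.7000 = 0.3000
¬t ∨ t = a + b − a·b on (0.3000, 0.7000) = 0.7900
¬s = 1 − 0.1700 = 0.8300
¬p = 1 − 0.6400 = 0.3600
¬s ∧ ¬p = a·b on (0.8300, 0.3600) = 0.2988
¬q = 1 − 0.1500 = 0.8500
¬q ∨ s = a + b − a·b on (0.8500, 0.1700) = 0.8755
(¬s ∧ ¬p) ∧ (¬q ∨ s) = a·b on (0.2988, 0.8755) = 0.2616
(¬t ∨ t) ∧ ((¬s ∧ ¬p) ∧ (¬q ∨ s)) = a·b on (0.7900, 0.2616) = 0.2067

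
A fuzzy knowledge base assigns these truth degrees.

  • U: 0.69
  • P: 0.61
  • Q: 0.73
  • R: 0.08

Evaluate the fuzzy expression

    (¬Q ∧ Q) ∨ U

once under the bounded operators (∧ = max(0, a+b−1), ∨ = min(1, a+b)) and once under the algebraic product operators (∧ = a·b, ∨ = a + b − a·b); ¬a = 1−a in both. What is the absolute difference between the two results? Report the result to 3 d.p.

0.061

Under bounded:
  ¬Q = 1 − 0.73 = 0.27
  ¬Q ∧ Q = max(0, a+b−1) on (0.27, 0.73) = 0.00
  (¬Q ∧ Q) ∨ U = min(1, a+b) on (0.00, 0.69) = 0.69
  → value = 0.6900
Under algebraic product:
  ¬Q = 1 − 0.7300 = 0.2700
  ¬Q ∧ Q = a·b on (0.2700, 0.7300) = 0.1971
  (¬Q ∧ Q) ∨ U = a + b − a·b on (0.1971, 0.6900) = 0.7511
  → value = 0.7511
|0.6900 − 0.7511| = 0.061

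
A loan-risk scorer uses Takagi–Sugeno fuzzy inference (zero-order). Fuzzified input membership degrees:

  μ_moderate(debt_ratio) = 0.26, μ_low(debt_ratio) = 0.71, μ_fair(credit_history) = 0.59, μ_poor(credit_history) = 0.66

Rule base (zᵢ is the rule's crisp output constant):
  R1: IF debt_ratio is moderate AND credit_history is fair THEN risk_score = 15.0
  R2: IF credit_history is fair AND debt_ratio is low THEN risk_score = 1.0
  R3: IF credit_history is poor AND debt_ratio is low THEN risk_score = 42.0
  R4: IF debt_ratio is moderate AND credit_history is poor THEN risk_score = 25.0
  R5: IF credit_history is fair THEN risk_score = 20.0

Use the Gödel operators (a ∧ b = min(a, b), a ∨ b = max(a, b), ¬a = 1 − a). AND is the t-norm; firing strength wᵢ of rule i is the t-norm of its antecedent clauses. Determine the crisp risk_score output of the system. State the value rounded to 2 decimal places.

21.40

R1 (z=15.0): moderate=0.26, fair=0.59; AND[min(a, b)] → w = 0.26
R2 (z=1.0): fair=0.59, low=0.71; AND[min(a, b)] → w = 0.59
R3 (z=42.0): poor=0.66, low=0.71; AND[min(a, b)] → w = 0.66
R4 (z=25.0): moderate=0.26, poor=0.66; AND[min(a, b)] → w = 0.26
R5 (z=20.0): fair=0.59 → w = 0.59
Weighted average = (0.26·15.0 + 0.59·1.0 + 0.66·42.0 + 0.26·25.0 + 0.59·20.0) / (0.26 + 0.59 + 0.66 + 0.26 + 0.59)
  = 50.5100 / 2.3600 = 21.40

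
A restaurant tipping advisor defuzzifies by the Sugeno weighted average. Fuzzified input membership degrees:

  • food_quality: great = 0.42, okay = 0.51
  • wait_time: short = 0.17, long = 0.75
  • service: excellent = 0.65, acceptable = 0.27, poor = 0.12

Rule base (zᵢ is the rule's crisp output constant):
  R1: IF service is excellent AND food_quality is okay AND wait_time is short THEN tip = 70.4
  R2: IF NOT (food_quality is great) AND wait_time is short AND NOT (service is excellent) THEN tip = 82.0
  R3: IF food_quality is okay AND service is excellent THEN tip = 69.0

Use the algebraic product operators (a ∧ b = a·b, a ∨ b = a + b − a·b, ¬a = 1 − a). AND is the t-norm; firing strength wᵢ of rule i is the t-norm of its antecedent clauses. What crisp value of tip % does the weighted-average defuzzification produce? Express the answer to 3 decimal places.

R1 (z=70.4): excellent=0.65, okay=0.51, short=0.17; AND[a·b] → w = 0.0564
R2 (z=82.0): ¬great=1−0.42=0.58, short=0.17, ¬excellent=1−0.65=0.35; AND[a·b] → w = 0.0345
R3 (z=69.0): okay=0.51, excellent=0.65; AND[a·b] → w = 0.3315
Weighted average = (0.0564·70.4 + 0.0345·82.0 + 0.3315·69.0) / (0.0564 + 0.0345 + 0.3315)
  = 29.6707 / 0.4224 = 70.249

70.249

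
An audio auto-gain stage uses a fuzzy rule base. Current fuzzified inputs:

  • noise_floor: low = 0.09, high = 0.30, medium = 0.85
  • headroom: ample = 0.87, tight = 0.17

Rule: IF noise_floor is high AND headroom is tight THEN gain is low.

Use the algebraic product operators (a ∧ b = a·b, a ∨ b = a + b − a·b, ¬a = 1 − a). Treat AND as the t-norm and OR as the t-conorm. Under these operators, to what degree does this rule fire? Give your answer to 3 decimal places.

firing strength: high=0.30, tight=0.17; AND[a·b] → w = 0.0510

0.051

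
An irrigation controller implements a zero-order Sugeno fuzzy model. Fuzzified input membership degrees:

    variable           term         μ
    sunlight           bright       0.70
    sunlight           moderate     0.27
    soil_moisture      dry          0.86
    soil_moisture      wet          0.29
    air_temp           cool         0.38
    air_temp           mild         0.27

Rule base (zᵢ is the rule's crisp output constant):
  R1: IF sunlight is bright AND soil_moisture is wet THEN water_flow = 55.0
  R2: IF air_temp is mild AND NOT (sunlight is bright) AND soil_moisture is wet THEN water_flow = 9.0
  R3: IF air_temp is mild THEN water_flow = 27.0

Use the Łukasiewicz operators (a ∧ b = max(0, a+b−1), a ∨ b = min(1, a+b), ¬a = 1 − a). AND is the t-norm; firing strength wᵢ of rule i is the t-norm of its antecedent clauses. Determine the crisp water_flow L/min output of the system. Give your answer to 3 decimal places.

27.000

R1 (z=55.0): bright=0.70, wet=0.29; AND[max(0, a+b−1)] → w = 0.00
R2 (z=9.0): mild=0.27, ¬bright=1−0.70=0.30, wet=0.29; AND[max(0, a+b−1)] → w = 0.00
R3 (z=27.0): mild=0.27 → w = 0.27
Weighted average = (0.00·55.0 + 0.00·9.0 + 0.27·27.0) / (0.00 + 0.00 + 0.27)
  = 7.2900 / 0.2700 = 27.000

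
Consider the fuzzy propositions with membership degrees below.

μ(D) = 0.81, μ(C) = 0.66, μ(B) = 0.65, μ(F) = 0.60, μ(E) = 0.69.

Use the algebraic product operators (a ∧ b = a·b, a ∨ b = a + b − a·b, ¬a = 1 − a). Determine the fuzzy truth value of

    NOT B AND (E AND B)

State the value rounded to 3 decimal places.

NOT B = 1 − 0.6500 = 0.3500
E AND B = a·b on (0.6900, 0.6500) = 0.4485
NOT B AND (E AND B) = a·b on (0.3500, 0.4485) = 0.1570

0.157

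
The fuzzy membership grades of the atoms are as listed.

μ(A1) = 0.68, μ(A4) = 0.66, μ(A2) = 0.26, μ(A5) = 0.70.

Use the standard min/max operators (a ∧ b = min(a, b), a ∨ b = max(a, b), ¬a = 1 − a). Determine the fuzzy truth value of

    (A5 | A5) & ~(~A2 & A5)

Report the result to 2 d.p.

A5 | A5 = max(a, b) on (0.70, 0.70) = 0.70
~A2 = 1 − 0.26 = 0.74
~A2 & A5 = min(a, b) on (0.74, 0.70) = 0.70
~(~A2 & A5) = 1 − 0.70 = 0.30
(A5 | A5) & ~(~A2 & A5) = min(a, b) on (0.70, 0.30) = 0.30

0.30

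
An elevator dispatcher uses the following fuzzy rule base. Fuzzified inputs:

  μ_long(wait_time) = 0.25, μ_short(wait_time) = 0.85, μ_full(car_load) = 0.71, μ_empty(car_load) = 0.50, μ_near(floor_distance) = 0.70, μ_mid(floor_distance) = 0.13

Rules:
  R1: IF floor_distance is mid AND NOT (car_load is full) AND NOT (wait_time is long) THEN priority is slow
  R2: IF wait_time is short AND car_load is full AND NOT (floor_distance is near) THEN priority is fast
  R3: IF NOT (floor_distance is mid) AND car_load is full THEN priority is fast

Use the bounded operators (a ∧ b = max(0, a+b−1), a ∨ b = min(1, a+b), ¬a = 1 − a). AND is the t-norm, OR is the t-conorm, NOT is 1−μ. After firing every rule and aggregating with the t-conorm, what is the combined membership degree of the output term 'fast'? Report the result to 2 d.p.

R1: mid=0.13, ¬full=1−0.71=0.29, ¬long=1−0.25=0.75; AND[max(0, a+b−1)] → w = 0.00
R2: short=0.85, full=0.71, ¬near=1−0.70=0.30; AND[max(0, a+b−1)] → w = 0.00
R3: ¬mid=1−0.13=0.87, full=0.71; AND[max(0, a+b−1)] → w = 0.58
Rules with consequent 'fast': {R2, R3} → strengths 0.00, 0.58
Aggregate via t-conorm [min(1, a+b)]: 0.58

0.58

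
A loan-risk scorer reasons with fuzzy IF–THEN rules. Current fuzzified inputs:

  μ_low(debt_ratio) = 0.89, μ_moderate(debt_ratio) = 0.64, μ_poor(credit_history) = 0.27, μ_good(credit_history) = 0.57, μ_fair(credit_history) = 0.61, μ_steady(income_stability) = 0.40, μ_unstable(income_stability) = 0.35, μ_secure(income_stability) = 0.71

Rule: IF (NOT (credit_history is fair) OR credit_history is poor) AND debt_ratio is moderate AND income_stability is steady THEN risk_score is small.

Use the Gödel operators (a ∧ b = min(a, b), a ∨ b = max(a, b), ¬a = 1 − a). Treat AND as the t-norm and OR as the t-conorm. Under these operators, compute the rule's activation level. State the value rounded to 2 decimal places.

0.39

firing strength: (¬fair=1−0.61=0.39 OR poor=0.27) = 0.39; AND[min(a, b)] with moderate=0.64, steady=0.40 → w = 0.39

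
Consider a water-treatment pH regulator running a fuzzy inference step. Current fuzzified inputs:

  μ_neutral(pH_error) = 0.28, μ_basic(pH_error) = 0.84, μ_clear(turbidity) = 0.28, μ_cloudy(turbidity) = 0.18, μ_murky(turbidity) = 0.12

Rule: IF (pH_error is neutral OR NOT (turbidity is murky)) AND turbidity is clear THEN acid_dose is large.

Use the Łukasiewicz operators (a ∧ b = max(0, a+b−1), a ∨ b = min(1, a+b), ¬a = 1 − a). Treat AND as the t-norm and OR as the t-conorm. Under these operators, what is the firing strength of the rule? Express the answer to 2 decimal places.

firing strength: (neutral=0.28 OR ¬murky=1−0.12=0.88) = 1.00; AND[max(0, a+b−1)] with clear=0.28 → w = 0.28

0.28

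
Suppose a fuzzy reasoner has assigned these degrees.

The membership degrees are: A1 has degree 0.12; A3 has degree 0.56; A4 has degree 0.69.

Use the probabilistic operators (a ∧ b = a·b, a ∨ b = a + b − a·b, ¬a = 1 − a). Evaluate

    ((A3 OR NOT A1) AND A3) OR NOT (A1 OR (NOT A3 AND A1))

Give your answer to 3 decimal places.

0.922

NOT A1 = 1 − 0.1200 = 0.8800
A3 OR NOT A1 = a + b − a·b on (0.5600, 0.8800) = 0.9472
(A3 OR NOT A1) AND A3 = a·b on (0.9472, 0.5600) = 0.5304
NOT A3 = 1 − 0.5600 = 0.4400
NOT A3 AND A1 = a·b on (0.4400, 0.1200) = 0.0528
A1 OR (NOT A3 AND A1) = a + b − a·b on (0.1200, 0.0528) = 0.1665
NOT (A1 OR (NOT A3 AND A1)) = 1 − 0.1665 = 0.8335
((A3 OR NOT A1) AND A3) OR NOT (A1 OR (NOT A3 AND A1)) = a + b − a·b on (0.5304, 0.8335) = 0.9218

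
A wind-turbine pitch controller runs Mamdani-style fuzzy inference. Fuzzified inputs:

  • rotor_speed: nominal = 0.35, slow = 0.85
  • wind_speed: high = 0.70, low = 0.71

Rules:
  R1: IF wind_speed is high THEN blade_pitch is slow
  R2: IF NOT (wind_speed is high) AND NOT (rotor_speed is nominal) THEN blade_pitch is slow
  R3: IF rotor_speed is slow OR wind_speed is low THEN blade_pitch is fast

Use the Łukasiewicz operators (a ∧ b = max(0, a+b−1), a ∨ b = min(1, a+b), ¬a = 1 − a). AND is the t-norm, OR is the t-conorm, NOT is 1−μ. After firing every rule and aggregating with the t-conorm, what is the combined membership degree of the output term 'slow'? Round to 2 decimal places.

0.70

R1: high=0.70 → w = 0.70
R2: ¬high=1−0.70=0.30, ¬nominal=1−0.35=0.65; AND[max(0, a+b−1)] → w = 0.00
R3: slow=0.85, low=0.71; OR[min(1, a+b)] → w = 1.00
Rules with consequent 'slow': {R1, R2} → strengths 0.70, 0.00
Aggregate via t-conorm [min(1, a+b)]: 0.70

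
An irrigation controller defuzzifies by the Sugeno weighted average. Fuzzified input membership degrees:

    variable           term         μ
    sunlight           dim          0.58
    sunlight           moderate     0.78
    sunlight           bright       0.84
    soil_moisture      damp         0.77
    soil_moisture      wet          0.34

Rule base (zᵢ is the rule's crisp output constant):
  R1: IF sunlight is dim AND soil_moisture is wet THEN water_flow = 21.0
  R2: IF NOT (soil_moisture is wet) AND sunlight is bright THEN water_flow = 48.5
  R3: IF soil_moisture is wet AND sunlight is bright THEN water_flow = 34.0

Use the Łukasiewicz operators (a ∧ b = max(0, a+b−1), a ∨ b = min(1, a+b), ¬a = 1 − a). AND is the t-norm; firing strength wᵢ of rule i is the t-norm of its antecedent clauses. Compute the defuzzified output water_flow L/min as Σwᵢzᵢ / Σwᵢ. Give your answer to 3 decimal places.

44.662

R1 (z=21.0): dim=0.58, wet=0.34; AND[max(0, a+b−1)] → w = 0.00
R2 (z=48.5): ¬wet=1−0.34=0.66, bright=0.84; AND[max(0, a+b−1)] → w = 0.50
R3 (z=34.0): wet=0.34, bright=0.84; AND[max(0, a+b−1)] → w = 0.18
Weighted average = (0.00·21.0 + 0.50·48.5 + 0.18·34.0) / (0.00 + 0.50 + 0.18)
  = 30.3700 / 0.6800 = 44.662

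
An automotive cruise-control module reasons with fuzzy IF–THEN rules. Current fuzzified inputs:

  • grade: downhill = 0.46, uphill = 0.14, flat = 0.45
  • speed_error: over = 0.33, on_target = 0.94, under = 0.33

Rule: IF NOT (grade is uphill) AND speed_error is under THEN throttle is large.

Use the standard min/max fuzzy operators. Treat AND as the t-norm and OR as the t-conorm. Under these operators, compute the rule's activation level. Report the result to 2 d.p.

0.33

firing strength: ¬uphill=1−0.14=0.86, under=0.33; AND[min(a, b)] → w = 0.33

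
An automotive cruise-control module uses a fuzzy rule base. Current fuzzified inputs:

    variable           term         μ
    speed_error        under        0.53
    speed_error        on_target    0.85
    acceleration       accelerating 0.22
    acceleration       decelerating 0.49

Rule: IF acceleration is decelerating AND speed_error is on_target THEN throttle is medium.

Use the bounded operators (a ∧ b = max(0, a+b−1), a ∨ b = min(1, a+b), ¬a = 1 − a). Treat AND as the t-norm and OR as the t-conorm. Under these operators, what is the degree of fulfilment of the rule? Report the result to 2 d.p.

0.34

firing strength: decelerating=0.49, on_target=0.85; AND[max(0, a+b−1)] → w = 0.34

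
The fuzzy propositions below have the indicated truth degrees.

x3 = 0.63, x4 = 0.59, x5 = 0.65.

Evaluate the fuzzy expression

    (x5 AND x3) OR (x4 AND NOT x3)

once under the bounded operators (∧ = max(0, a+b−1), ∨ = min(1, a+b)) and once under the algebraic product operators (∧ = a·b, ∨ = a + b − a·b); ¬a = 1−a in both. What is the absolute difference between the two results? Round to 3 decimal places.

0.258

Under bounded:
  x5 AND x3 = max(0, a+b−1) on (0.65, 0.63) = 0.28
  NOT x3 = 1 − 0.63 = 0.37
  x4 AND NOT x3 = max(0, a+b−1) on (0.59, 0.37) = 0.00
  (x5 AND x3) OR (x4 AND NOT x3) = min(1, a+b) on (0.28, 0.00) = 0.28
  → value = 0.2800
Under algebraic product:
  x5 AND x3 = a·b on (0.6500, 0.6300) = 0.4095
  NOT x3 = 1 − 0.6300 = 0.3700
  x4 AND NOT x3 = a·b on (0.5900, 0.3700) = 0.2183
  (x5 AND x3) OR (x4 AND NOT x3) = a + b − a·b on (0.4095, 0.2183) = 0.5384
  → value = 0.5384
|0.2800 − 0.5384| = 0.258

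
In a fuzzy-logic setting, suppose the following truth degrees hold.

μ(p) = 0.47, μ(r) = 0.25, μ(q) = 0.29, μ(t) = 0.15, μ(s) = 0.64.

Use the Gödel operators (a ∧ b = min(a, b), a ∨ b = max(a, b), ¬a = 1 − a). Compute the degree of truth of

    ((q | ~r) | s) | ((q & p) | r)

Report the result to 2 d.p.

0.75

~r = 1 − 0.25 = 0.75
q | ~r = max(a, b) on (0.29, 0.75) = 0.75
(q | ~r) | s = max(a, b) on (0.75, 0.64) = 0.75
q & p = min(a, b) on (0.29, 0.47) = 0.29
(q & p) | r = max(a, b) on (0.29, 0.25) = 0.29
((q | ~r) | s) | ((q & p) | r) = max(a, b) on (0.75, 0.29) = 0.75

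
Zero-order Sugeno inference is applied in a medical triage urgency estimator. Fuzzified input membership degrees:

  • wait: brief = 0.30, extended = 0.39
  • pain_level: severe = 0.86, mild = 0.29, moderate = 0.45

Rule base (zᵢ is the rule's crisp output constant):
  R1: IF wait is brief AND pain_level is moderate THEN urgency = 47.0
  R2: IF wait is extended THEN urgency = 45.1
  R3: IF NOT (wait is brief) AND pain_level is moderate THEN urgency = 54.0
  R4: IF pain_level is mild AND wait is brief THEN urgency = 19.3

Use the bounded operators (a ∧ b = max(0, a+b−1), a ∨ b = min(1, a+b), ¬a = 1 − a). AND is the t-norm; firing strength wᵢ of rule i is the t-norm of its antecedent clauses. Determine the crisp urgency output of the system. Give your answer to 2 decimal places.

R1 (z=47.0): brief=0.30, moderate=0.45; AND[max(0, a+b−1)] → w = 0.00
R2 (z=45.1): extended=0.39 → w = 0.39
R3 (z=54.0): ¬brief=1−0.30=0.70, moderate=0.45; AND[max(0, a+b−1)] → w = 0.15
R4 (z=19.3): mild=0.29, brief=0.30; AND[max(0, a+b−1)] → w = 0.00
Weighted average = (0.00·47.0 + 0.39·45.1 + 0.15·54.0 + 0.00·19.3) / (0.00 + 0.39 + 0.15 + 0.00)
  = 25.6890 / 0.5400 = 47.57

47.57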